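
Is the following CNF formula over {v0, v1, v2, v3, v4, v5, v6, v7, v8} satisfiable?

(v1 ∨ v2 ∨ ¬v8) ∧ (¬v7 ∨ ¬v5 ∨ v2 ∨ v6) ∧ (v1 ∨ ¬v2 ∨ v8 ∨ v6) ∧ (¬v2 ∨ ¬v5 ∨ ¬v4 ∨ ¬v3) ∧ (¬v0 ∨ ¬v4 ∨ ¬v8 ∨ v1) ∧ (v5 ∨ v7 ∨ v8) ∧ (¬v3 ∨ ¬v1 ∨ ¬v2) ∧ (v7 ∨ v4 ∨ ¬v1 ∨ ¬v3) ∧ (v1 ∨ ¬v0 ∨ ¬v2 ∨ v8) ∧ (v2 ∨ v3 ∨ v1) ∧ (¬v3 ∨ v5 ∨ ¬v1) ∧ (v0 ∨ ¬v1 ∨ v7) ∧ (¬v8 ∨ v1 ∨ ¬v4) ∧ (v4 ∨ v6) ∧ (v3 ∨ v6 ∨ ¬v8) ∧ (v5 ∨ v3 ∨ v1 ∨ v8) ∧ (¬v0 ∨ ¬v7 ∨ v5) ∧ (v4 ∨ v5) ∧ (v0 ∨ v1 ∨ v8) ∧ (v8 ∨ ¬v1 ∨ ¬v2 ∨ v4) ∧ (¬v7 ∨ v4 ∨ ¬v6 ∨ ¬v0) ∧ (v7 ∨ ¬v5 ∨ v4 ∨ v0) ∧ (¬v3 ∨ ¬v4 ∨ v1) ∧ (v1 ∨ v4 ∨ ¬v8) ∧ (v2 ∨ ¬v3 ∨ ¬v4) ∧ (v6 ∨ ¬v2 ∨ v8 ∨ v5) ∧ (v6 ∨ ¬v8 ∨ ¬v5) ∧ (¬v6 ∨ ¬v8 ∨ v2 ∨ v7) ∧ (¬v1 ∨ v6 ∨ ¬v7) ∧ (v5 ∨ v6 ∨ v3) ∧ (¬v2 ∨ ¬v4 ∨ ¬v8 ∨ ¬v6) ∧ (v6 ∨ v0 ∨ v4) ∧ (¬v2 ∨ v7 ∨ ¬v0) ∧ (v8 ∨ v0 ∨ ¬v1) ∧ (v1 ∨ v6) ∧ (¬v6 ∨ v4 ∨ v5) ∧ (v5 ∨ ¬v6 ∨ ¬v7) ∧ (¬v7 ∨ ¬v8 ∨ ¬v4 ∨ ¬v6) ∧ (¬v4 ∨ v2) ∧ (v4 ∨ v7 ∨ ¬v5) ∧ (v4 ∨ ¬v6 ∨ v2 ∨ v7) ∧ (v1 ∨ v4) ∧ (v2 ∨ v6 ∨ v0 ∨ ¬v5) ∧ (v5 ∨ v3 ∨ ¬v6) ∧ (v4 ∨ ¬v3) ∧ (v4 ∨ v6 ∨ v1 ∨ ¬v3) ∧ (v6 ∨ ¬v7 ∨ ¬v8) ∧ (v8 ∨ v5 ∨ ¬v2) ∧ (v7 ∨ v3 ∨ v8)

Case v4 = False:
The clause (v6) is unit, so v6 = True.
The clause (v5) is unit, so v5 = True.
The clause (v7) is unit, so v7 = True.
The clause (¬v0) is unit, so v0 = False.
The clause (v1) is unit, so v1 = True.
The clause (v8) is unit, so v8 = True.
The clause (¬v3) is unit, so v3 = False.
No clause remains; v2 is free.
A satisfying assignment: v0 ↦ False; v1 ↦ True; v2 ↦ True; v3 ↦ False; v4 ↦ False; v5 ↦ True; v6 ↦ True; v7 ↦ True; v8 ↦ True.

Yes, satisfiable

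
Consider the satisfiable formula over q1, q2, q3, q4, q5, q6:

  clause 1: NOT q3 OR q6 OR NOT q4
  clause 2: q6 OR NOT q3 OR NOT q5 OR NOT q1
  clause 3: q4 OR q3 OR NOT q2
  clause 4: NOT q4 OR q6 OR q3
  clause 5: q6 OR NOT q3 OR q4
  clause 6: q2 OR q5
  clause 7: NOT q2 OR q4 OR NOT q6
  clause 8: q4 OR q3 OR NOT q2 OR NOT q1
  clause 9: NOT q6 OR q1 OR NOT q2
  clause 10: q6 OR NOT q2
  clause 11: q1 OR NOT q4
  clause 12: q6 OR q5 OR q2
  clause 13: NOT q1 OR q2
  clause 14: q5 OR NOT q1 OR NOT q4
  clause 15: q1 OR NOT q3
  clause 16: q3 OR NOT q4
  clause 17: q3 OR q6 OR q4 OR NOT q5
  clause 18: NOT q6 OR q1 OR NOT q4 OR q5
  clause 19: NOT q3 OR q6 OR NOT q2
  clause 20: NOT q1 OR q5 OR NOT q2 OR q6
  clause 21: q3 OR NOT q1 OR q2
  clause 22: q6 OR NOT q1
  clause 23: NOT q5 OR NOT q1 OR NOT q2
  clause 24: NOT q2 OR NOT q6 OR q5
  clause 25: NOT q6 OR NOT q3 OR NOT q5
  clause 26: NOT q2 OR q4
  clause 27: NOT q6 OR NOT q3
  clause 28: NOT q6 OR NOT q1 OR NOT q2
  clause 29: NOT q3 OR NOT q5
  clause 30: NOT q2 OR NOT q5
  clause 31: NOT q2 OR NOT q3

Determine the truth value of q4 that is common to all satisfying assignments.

False

Suppose q4 = true.
(q1) alone gives q1 = true.
(q2) alone gives q2 = true.
(q6) alone gives q6 = true.
Now (NOT q6) is unsatisfied and unit — conflict.
So every satisfying assignment has q4 = False.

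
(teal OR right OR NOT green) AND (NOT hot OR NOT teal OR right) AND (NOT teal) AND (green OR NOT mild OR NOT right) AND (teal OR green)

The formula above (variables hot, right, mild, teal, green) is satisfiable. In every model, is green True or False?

True

Suppose green = false.
The clause (NOT teal) is unit, so teal = false.
But (teal) is also a unit clause — contradiction.
So every satisfying assignment has green = True.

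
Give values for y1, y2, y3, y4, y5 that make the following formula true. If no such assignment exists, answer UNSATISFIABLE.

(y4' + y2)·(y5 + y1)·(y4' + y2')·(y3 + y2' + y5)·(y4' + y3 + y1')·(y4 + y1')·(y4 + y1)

UNSATISFIABLE

Branch on y4: set y4 = 0.
The clause (y1') is unit, so y1 = 0.
Now (y1) is unsatisfied and unit — conflict.
Backtrack on y4: now try y4 = 1.
The clause (y2) is unit, so y2 = 1.
Now (y2') is unsatisfied and unit — conflict.
Neither y4 = 1 nor y4 = 0 works.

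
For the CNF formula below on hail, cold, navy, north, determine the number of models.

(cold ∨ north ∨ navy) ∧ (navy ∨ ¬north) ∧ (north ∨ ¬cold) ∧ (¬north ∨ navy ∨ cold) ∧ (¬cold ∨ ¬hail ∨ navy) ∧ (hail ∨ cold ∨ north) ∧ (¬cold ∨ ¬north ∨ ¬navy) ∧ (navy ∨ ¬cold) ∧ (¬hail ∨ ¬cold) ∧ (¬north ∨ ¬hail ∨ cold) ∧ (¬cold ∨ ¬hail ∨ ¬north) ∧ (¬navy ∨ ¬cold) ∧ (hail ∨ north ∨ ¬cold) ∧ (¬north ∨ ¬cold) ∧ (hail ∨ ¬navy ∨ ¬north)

There are 2^4 = 16 truth assignments over (hail, cold, navy, north).
Check each against the 15 clauses (columns in the order hail, cold, navy, north):
  F F F F  ✗ fails (cold ∨ north ∨ navy)
  F F F T  ✗ fails (navy ∨ ¬north)
  F F T F  ✗ fails (hail ∨ cold ∨ north)
  F F T T  ✗ fails (hail ∨ ¬navy ∨ ¬north)
  F T F F  ✗ fails (north ∨ ¬cold)
  F T F T  ✗ fails (navy ∨ ¬north)
  F T T F  ✗ fails (north ∨ ¬cold)
  F T T T  ✗ fails (¬cold ∨ ¬north ∨ ¬navy)
  T F F F  ✗ fails (cold ∨ north ∨ navy)
  T F F T  ✗ fails (navy ∨ ¬north)
  T F T F  ✓ satisfies all
  T F T T  ✗ fails (¬north ∨ ¬hail ∨ cold)
  T T F F  ✗ fails (north ∨ ¬cold)
  T T F T  ✗ fails (navy ∨ ¬north)
  T T T F  ✗ fails (north ∨ ¬cold)
  T T T T  ✗ fails (¬cold ∨ ¬north ∨ ¬navy)
1 of the 16 rows is a model.

1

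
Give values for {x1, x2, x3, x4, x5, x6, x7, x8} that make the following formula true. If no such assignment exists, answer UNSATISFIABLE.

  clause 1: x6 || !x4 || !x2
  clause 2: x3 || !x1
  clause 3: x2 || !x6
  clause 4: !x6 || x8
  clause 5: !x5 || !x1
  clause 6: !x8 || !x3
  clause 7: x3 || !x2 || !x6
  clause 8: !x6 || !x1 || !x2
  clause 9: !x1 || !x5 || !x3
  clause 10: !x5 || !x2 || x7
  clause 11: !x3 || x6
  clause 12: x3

UNSATISFIABLE

The clause (x3) is unit, so x3 = true.
The clause (!x8) is unit, so x8 = false.
The clause (!x6) is unit, so x6 = false.
But (x6) is also a unit clause — contradiction.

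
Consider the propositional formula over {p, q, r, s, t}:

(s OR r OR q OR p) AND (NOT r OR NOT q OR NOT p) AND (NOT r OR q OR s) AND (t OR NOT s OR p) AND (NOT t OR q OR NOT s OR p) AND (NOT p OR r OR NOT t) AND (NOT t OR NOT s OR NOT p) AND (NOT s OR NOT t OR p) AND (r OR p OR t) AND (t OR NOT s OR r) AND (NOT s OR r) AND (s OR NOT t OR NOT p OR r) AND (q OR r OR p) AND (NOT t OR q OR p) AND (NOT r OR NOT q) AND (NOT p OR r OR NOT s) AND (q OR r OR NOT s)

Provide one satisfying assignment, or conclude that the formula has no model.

Try s = false.
Try r = false.
Try q = true.
Try p = false.
From the singleton clause (t), t = true.
This assignment satisfies each clause.

p: false, q: true, r: false, s: false, t: true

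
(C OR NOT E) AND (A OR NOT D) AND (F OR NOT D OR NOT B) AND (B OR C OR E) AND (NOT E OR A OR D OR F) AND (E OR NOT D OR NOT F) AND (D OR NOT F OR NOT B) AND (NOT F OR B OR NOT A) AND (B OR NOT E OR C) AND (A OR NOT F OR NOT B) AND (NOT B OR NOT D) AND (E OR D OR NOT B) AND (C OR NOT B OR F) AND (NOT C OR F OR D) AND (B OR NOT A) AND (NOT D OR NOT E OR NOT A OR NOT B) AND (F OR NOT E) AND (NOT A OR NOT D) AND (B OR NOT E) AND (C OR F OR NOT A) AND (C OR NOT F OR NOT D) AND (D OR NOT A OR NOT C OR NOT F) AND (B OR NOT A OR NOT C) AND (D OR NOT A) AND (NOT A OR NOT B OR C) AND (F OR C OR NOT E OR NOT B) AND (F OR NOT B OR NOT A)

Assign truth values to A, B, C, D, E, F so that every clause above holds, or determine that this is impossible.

Branch on C: set C = true.
Branch on A: set A = false.
The clause (NOT D) is unit, so D = false.
The clause (F) is unit, so F = true.
The clause (NOT B) is unit, so B = false.
The clause (NOT E) is unit, so E = false.
Every clause now holds.

A ↦ false; B ↦ false; C ↦ true; D ↦ false; E ↦ false; F ↦ true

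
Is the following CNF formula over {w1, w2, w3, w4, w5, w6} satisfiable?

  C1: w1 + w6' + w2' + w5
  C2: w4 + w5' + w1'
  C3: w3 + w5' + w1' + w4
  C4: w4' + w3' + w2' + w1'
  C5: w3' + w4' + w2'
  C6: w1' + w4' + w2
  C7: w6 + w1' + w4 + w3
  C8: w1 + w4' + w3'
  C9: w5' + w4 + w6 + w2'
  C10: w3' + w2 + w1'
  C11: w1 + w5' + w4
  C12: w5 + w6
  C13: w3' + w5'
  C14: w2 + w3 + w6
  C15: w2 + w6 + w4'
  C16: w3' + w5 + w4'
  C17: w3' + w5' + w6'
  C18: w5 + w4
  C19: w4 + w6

Satisfiable

Case w5 = 1:
(w3') alone gives w3 = 0.
Case w4 = 1:
Case w1 = 0:
Case w2 = 1:
All clauses hold; w6 can take either value.
A satisfying assignment: w1=0; w2=1; w3=0; w4=1; w5=1; w6=0.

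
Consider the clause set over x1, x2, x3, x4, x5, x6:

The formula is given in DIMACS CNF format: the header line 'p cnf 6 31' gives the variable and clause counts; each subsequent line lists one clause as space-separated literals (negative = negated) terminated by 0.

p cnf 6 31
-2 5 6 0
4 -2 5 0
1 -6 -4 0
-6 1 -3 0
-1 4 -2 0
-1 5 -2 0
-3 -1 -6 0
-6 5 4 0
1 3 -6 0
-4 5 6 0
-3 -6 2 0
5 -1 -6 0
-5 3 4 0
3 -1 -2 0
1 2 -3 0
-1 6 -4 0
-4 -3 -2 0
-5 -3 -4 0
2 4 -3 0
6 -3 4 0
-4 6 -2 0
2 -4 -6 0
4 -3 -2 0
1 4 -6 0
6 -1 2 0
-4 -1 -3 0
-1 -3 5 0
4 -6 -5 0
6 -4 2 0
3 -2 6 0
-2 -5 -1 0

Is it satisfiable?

Branch on x2: set x2 = False.
Branch on x3: set x3 = False.
Branch on x1: set x1 = False.
From the singleton clause (¬x6), x6 = False.
From the singleton clause (¬x4), x4 = False.
From the singleton clause (¬x5), x5 = False.
Every clause now holds.
A satisfying assignment: x1 ↦ False, x2 ↦ False, x3 ↦ False, x4 ↦ False, x5 ↦ False, x6 ↦ False.

Yes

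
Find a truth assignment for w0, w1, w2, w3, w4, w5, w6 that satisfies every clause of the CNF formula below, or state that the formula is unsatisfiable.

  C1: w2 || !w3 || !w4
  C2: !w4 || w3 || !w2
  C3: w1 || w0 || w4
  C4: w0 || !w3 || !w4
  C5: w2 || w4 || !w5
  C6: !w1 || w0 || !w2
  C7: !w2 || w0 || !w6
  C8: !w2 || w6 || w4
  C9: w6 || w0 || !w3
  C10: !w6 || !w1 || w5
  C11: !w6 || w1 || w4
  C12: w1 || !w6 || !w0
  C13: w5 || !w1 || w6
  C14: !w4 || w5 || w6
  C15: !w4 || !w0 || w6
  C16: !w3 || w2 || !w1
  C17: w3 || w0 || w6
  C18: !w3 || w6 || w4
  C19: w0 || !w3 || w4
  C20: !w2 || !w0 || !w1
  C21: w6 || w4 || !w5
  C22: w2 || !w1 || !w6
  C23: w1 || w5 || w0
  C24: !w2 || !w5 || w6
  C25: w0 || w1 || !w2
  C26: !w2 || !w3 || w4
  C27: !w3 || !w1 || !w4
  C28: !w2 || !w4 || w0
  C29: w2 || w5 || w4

w0: false, w1: false, w2: false, w3: false, w4: true, w5: true, w6: true

Suppose w2 = false.
Suppose w3 = false.
Suppose w4 = true.
Suppose w5 = true.
Suppose w0 = false.
The clause (w6) is unit, so w6 = true.
The clause (!w1) is unit, so w1 = false.
This assignment satisfies each clause.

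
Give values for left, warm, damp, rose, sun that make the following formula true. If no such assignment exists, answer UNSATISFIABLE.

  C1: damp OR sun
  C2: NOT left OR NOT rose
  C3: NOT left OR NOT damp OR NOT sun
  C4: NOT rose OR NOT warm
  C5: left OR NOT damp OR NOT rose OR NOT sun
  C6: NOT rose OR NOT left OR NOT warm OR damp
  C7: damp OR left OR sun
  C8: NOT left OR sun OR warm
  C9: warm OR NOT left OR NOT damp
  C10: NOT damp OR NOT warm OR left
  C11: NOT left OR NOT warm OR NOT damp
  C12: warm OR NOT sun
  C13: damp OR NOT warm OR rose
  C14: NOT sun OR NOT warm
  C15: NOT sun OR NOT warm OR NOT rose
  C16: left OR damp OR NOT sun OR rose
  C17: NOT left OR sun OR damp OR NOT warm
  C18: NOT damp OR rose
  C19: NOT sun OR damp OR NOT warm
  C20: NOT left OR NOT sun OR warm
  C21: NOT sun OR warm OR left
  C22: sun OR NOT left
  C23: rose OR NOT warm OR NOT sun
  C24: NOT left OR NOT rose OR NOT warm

Case damp = true:
The clause (rose) is unit, so rose = true.
The clause (NOT left) is unit, so left = false.
The clause (NOT warm) is unit, so warm = false.
The clause (NOT sun) is unit, so sun = false.
This assignment satisfies each clause.

left: false, warm: false, damp: true, rose: true, sun: false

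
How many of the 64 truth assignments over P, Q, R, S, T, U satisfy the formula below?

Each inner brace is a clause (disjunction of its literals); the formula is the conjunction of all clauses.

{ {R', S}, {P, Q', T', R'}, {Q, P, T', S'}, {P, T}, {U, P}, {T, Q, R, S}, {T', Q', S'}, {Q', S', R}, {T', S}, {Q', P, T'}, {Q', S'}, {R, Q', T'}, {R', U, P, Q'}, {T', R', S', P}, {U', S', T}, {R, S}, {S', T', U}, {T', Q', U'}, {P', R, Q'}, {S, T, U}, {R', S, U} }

There are 2^6 = 64 truth assignments over (P, Q, R, S, T, U).
Split on P. With P = 1, the clauses containing P are satisfied and P' drops from the rest; 4 of the 2^5 = 32 assignments to the other variables satisfy what remains.
With P = 0, by the same count on the reduced clause set, 0 assignments work.
Total: 4 + 0 = 4.

4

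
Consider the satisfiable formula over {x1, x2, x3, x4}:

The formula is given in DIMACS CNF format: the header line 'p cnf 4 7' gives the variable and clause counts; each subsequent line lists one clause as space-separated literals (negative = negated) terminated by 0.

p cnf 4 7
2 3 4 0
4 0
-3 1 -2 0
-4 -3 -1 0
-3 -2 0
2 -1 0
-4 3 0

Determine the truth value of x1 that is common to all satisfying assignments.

Suppose x1 = True.
Unit clause (x4) forces x4 = True.
Unit clause (¬x3) forces x3 = False.
But (x3) is also a unit clause — contradiction.
So every satisfying assignment has x1 = False.

False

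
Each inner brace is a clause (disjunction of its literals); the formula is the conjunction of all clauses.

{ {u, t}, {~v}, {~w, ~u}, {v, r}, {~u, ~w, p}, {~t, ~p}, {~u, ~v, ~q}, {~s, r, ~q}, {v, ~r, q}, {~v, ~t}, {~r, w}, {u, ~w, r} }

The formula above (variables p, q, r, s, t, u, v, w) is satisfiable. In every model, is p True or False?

Suppose p = 1.
From the singleton clause (~v), v = 0.
From the singleton clause (r), r = 1.
From the singleton clause (~t), t = 0.
From the singleton clause (u), u = 1.
From the singleton clause (~w), w = 0.
That conflicts with the unit clause (w).
So every satisfying assignment has p = False.

False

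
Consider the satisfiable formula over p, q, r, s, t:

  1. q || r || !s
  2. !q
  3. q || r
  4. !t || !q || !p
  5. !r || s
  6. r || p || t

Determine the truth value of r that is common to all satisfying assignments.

Suppose r = false.
(!q) alone gives q = false.
Now (q) is unsatisfied and unit — conflict.
So every satisfying assignment has r = True.

True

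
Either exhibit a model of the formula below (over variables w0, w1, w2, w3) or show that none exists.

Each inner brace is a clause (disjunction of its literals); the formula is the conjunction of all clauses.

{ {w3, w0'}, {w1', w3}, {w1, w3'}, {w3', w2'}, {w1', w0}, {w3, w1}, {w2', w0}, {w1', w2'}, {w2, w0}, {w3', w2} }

Branch on w3: set w3 = 1.
The clause (w1) is unit, so w1 = 1.
The clause (w2') is unit, so w2 = 0.
Now (w2) is unsatisfied and unit — conflict.
Backtrack on w3: now try w3 = 0.
The clause (w0') is unit, so w0 = 0.
The clause (w1') is unit, so w1 = 0.
Now (w1) is unsatisfied and unit — conflict.
Both values of w3 lead to a conflict.

UNSATISFIABLE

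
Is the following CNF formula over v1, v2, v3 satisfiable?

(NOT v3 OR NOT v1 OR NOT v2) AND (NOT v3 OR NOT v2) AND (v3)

Satisfiable

From the singleton clause (v3), v3 = true.
From the singleton clause (NOT v2), v2 = false.
All clauses hold; v1 can take either value.
A satisfying assignment: v1 ↦ false,  v2 ↦ false,  v3 ↦ true.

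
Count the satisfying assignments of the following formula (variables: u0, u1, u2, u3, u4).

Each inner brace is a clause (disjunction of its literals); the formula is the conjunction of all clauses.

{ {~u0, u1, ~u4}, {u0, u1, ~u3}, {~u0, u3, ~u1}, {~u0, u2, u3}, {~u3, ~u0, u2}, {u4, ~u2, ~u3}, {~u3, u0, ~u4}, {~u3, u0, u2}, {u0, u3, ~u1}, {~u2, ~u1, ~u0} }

5

There are 2^5 = 32 truth assignments over (u0, u1, u2, u3, u4).
Split on u0. With u0 = 1, the clauses containing u0 are satisfied and ~u0 drops from the rest; 1 of the 2^4 = 16 assignments to the other variables satisfy what remains.
With u0 = 0, by the same count on the reduced clause set, 4 assignments work.
(One model: u0=F, u1=F, u2=F, u3=F, u4=F.)
Total: 1 + 4 = 5.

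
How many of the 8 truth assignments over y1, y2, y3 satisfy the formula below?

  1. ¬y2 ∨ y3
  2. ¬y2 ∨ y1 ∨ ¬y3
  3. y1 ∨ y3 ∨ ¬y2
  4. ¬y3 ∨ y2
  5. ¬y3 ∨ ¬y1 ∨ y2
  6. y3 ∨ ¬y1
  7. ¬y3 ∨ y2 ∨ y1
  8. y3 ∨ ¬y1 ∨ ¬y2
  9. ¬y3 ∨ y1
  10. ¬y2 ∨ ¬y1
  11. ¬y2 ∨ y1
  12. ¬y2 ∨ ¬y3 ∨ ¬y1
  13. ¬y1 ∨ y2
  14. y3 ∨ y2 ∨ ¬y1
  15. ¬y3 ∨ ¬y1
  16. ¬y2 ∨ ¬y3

1

There are 2^3 = 8 truth assignments over (y1, y2, y3).
Check each against the 16 clauses (columns in the order y1, y2, y3):
  F F F  ✓ satisfies all
  F F T  ✗ fails (¬y3 ∨ y2)
  F T F  ✗ fails (¬y2 ∨ y3)
  F T T  ✗ fails (¬y2 ∨ y1 ∨ ¬y3)
  T F F  ✗ fails (y3 ∨ ¬y1)
  T F T  ✗ fails (¬y3 ∨ y2)
  T T F  ✗ fails (¬y2 ∨ y3)
  T T T  ✗ fails (¬y2 ∨ ¬y1)
1 of the 8 rows is a model.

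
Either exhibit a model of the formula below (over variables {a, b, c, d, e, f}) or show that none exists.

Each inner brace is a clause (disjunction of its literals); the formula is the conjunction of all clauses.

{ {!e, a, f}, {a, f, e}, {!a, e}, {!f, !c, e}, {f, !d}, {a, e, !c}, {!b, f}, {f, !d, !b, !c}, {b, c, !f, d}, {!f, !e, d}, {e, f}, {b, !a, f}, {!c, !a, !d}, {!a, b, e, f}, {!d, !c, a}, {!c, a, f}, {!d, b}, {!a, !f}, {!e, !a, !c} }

a=false; b=true; c=false; d=true; e=true; f=true

Branch on a: set a = false.
Branch on e: set e = true.
Unit clause (f) forces f = true.
Unit clause (d) forces d = true.
Unit clause (!c) forces c = false.
Unit clause (b) forces b = true.
Every clause now holds.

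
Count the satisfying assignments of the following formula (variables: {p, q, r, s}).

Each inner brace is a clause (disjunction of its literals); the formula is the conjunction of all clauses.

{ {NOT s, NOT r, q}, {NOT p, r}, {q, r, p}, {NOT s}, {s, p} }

There are 2^4 = 16 truth assignments over (p, q, r, s).
Split on p. With p = true, the clauses containing p are satisfied and NOT p drops from the rest; 2 of the 2^3 = 8 assignments to the other variables satisfy what remains.
With p = false, by the same count on the reduced clause set, 0 assignments work.
(One model: p=T, q=F, r=T, s=F.)
Total: 2 + 0 = 2.

2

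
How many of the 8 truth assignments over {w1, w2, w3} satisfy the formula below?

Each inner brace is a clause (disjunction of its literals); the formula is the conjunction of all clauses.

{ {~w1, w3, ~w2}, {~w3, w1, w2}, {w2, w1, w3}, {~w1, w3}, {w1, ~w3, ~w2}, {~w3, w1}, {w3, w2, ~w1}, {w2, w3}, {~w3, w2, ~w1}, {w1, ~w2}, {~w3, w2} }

There are 2^3 = 8 truth assignments over (w1, w2, w3).
Check each against the 11 clauses (columns in the order w1, w2, w3):
  F F F  ✗ fails (w2 | w1 | w3)
  F F T  ✗ fails (~w3 | w1 | w2)
  F T F  ✗ fails (w1 | ~w2)
  F T T  ✗ fails (w1 | ~w3 | ~w2)
  T F F  ✗ fails (~w1 | w3)
  T F T  ✗ fails (~w3 | w2 | ~w1)
  T T F  ✗ fails (~w1 | w3 | ~w2)
  T T T  ✓ satisfies all
1 of the 8 rows is a model.

1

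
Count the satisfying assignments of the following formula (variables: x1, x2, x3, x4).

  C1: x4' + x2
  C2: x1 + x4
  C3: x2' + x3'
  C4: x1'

1

There are 2^4 = 16 truth assignments over (x1, x2, x3, x4).
Check each against the 4 clauses (columns in the order x1, x2, x3, x4):
  F F F F  ✗ fails (x1 + x4)
  F F F T  ✗ fails (x4' + x2)
  F F T F  ✗ fails (x1 + x4)
  F F T T  ✗ fails (x4' + x2)
  F T F F  ✗ fails (x1 + x4)
  F T F T  ✓ satisfies all
  F T T F  ✗ fails (x1 + x4)
  F T T T  ✗ fails (x2' + x3')
  T F F F  ✗ fails (x1')
  T F F T  ✗ fails (x4' + x2)
  T F T F  ✗ fails (x1')
  T F T T  ✗ fails (x4' + x2)
  T T F F  ✗ fails (x1')
  T T F T  ✗ fails (x1')
  T T T F  ✗ fails (x2' + x3')
  T T T T  ✗ fails (x2' + x3')
1 of the 16 rows is a model.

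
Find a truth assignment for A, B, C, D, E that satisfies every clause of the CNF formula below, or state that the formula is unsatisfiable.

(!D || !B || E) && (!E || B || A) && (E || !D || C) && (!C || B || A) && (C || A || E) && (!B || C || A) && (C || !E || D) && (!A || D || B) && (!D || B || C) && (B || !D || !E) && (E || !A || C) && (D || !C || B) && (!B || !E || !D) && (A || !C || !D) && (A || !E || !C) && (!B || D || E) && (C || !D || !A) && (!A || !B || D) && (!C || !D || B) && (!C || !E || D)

Case D = false:
Case C = true:
Unit clause (B) forces B = true.
Unit clause (E) forces E = true.
Now (!E) is unsatisfied and unit — conflict.
Backtrack on C: now try C = false.
Unit clause (!E) forces E = false.
Unit clause (A) forces A = true.
Now (!A) is unsatisfied and unit — conflict.
Both values of C lead to a conflict.
Backtrack on D: now try D = true.
Case B = false:
Unit clause (C) forces C = true.
Now (!C) is unsatisfied and unit — conflict.
Backtrack on B: now try B = true.
Unit clause (E) forces E = true.
Now (!E) is unsatisfied and unit — conflict.
Both values of B lead to a conflict.
Both values of D lead to a conflict.

UNSATISFIABLE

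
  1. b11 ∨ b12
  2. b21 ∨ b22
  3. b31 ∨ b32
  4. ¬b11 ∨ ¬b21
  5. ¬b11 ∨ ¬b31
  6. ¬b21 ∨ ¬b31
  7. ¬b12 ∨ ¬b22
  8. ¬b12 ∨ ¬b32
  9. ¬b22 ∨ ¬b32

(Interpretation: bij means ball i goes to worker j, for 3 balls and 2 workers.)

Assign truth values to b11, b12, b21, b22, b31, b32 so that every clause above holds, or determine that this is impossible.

UNSATISFIABLE

Try b11 = True.
The clause (¬b21) is unit, so b21 = False.
The clause (b22) is unit, so b22 = True.
The clause (¬b31) is unit, so b31 = False.
The clause (b32) is unit, so b32 = True.
That conflicts with the unit clause (¬b32).
That branch fails; take b11 = False instead.
The clause (b12) is unit, so b12 = True.
The clause (¬b22) is unit, so b22 = False.
The clause (b21) is unit, so b21 = True.
The clause (¬b31) is unit, so b31 = False.
The clause (b32) is unit, so b32 = True.
That conflicts with the unit clause (¬b32).
Neither b11 = True nor b11 = False works.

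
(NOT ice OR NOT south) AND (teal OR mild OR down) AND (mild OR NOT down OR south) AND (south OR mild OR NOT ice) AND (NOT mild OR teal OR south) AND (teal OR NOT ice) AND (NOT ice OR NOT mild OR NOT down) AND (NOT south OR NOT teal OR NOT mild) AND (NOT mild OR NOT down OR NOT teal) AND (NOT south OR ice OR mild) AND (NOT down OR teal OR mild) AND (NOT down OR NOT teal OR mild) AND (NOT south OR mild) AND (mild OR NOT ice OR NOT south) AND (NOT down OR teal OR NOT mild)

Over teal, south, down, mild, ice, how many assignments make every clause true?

There are 2^5 = 32 truth assignments over (teal, south, down, mild, ice).
Split on teal. With teal = true, the clauses containing teal are satisfied and NOT teal drops from the rest; 3 of the 2^4 = 16 assignments to the other variables satisfy what remains.
With teal = false, by the same count on the reduced clause set, 1 assignment works.
(One model: teal=F, south=T, down=F, mild=T, ice=F.)
Total: 3 + 1 = 4.

4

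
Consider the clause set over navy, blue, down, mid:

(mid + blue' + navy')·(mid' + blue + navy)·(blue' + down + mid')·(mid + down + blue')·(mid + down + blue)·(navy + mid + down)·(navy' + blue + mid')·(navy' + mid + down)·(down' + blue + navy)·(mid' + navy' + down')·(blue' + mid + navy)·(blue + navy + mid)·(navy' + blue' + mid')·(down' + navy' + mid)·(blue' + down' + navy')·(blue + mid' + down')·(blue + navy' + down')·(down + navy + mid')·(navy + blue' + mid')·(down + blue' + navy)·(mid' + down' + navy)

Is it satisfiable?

Try mid = 1.
Try blue = 1.
(down) alone gives down = 1.
(navy') alone gives navy = 0.
But (navy) is also a unit clause — contradiction.
Undo blue and try blue = 0.
(navy) alone gives navy = 1.
But (navy') is also a unit clause — contradiction.
Both values of blue lead to a conflict.
Undo mid and try mid = 0.
Try blue = 0.
(down) alone gives down = 1.
(navy) alone gives navy = 1.
But (navy') is also a unit clause — contradiction.
Undo blue and try blue = 1.
(navy') alone gives navy = 0.
But (navy) is also a unit clause — contradiction.
Both values of blue lead to a conflict.
Both values of mid lead to a conflict.
No assignment satisfies every clause.

No, unsatisfiable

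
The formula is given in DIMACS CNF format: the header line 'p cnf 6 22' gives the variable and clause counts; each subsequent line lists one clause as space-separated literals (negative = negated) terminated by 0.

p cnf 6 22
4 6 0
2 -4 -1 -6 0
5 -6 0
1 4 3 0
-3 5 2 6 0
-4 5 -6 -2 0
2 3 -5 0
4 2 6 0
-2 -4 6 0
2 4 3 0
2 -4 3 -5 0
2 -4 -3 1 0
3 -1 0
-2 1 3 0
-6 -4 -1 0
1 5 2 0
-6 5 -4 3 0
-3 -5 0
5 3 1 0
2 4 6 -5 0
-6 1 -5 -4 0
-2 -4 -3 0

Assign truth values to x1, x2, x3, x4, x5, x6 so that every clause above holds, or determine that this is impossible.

Try x4 = True.
Try x5 = True.
The clause (¬x3) is unit, so x3 = False.
The clause (x2) is unit, so x2 = True.
The clause (x6) is unit, so x6 = True.
The clause (¬x1) is unit, so x1 = False.
Now (x1) is unsatisfied and unit — conflict.
Backtrack on x5: now try x5 = False.
The clause (¬x6) is unit, so x6 = False.
The clause (¬x2) is unit, so x2 = False.
The clause (¬x3) is unit, so x3 = False.
The clause (¬x1) is unit, so x1 = False.
Now (x1) is unsatisfied and unit — conflict.
Either choice for x5 ends in contradiction.
Backtrack on x4: now try x4 = False.
The clause (x6) is unit, so x6 = True.
The clause (x5) is unit, so x5 = True.
The clause (¬x3) is unit, so x3 = False.
The clause (x1) is unit, so x1 = True.
Now (¬x1) is unsatisfied and unit — conflict.
Either choice for x4 ends in contradiction.

UNSATISFIABLE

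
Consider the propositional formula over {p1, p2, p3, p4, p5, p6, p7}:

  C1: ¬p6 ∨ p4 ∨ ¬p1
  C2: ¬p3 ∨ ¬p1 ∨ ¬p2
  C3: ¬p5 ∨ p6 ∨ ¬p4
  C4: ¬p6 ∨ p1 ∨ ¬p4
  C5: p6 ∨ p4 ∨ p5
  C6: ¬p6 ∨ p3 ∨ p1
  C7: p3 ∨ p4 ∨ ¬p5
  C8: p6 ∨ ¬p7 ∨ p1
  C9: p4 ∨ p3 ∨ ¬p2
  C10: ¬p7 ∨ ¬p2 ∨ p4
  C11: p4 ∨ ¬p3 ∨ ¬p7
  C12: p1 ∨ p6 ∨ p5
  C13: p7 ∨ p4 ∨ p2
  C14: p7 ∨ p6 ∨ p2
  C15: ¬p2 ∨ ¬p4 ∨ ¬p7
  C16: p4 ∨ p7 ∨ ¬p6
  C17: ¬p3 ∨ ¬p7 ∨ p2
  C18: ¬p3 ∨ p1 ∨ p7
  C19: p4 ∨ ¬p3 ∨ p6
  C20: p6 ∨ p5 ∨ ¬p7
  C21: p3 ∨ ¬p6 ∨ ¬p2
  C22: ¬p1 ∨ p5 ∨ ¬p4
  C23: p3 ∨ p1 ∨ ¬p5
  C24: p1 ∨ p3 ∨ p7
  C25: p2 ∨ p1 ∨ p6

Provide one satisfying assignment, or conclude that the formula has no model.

Branch on p6: set p6 = True.
Branch on p4: set p4 = True.
Unit clause (p1) forces p1 = True.
Unit clause (p5) forces p5 = True.
Branch on p3: set p3 = False.
Unit clause (¬p2) forces p2 = False.
No clause remains; p7 is free.

p1=True; p2=False; p3=False; p4=True; p5=True; p6=True; p7=False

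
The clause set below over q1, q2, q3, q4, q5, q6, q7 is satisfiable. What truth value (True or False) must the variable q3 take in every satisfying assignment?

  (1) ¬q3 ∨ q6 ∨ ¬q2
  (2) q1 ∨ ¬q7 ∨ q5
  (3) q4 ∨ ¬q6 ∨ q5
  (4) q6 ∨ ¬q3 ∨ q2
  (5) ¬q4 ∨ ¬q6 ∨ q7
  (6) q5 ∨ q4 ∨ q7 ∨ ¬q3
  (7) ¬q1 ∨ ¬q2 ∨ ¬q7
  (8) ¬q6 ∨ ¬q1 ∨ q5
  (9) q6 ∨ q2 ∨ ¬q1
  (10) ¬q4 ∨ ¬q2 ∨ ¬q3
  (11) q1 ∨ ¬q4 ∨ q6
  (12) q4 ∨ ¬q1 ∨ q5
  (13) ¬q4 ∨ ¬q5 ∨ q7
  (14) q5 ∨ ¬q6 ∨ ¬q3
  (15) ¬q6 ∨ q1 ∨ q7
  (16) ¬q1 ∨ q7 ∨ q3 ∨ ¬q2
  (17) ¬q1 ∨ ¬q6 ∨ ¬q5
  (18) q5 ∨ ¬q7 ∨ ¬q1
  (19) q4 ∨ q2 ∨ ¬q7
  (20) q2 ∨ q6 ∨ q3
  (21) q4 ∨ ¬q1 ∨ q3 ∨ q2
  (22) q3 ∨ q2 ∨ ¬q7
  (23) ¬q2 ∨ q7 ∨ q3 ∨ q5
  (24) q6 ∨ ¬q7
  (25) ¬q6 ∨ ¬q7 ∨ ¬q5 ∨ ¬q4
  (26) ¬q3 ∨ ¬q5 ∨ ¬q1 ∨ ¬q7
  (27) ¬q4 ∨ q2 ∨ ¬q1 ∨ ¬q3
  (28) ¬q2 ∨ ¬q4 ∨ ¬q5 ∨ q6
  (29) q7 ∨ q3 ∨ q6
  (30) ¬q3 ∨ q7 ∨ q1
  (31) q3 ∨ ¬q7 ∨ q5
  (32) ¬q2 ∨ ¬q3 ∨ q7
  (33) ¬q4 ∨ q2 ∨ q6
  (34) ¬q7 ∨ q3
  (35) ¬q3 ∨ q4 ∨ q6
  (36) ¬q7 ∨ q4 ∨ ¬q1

Suppose q3 = False.
(¬q7) alone gives q7 = False.
(q6) alone gives q6 = True.
(¬q4) alone gives q4 = False.
(q5) alone gives q5 = True.
(q1) alone gives q1 = True.
But (¬q1) is also a unit clause — contradiction.
So every satisfying assignment has q3 = True.

True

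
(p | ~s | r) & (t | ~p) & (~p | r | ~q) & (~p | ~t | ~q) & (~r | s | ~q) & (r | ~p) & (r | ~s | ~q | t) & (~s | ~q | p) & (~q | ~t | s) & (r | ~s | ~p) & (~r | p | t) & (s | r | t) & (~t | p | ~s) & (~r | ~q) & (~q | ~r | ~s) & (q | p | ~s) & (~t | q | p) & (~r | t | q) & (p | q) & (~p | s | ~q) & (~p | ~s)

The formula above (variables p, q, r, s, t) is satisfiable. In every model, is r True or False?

True

Suppose r = 0.
(~p) alone gives p = 0.
(~s) alone gives s = 0.
(t) alone gives t = 1.
(~q) alone gives q = 0.
Now (q) is unsatisfied and unit — conflict.
So every satisfying assignment has r = True.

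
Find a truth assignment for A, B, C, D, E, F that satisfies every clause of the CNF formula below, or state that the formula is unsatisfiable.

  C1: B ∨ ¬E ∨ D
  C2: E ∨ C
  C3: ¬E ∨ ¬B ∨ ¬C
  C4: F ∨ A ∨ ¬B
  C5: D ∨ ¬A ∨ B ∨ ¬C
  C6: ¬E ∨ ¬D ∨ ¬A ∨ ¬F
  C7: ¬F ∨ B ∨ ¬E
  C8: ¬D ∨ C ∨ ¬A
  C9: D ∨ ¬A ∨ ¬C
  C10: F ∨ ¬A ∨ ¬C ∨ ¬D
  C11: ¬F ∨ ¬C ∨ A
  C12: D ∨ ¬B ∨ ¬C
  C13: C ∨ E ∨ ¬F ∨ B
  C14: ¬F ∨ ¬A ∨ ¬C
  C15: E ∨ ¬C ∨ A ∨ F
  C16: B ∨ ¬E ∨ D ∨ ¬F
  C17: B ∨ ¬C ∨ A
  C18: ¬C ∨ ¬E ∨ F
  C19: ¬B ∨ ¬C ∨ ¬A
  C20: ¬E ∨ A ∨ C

A=True, B=True, C=False, D=False, E=True, F=False

Try E = True.
Try B = True.
(¬C) alone gives C = False.
(A) alone gives A = True.
(¬D) alone gives D = False.
All clauses hold; F can take either value.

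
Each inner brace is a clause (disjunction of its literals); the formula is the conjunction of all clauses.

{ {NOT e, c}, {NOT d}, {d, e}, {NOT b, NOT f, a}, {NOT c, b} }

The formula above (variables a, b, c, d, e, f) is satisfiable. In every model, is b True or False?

Suppose b = false.
Unit clause (NOT d) forces d = false.
Unit clause (e) forces e = true.
Unit clause (c) forces c = true.
That conflicts with the unit clause (NOT c).
So every satisfying assignment has b = True.

True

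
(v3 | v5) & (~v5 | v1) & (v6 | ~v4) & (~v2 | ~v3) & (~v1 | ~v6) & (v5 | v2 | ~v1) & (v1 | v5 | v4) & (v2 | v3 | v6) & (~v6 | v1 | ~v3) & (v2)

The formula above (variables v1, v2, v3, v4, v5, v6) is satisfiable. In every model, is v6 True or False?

Suppose v6 = 1.
(~v1) alone gives v1 = 0.
(~v5) alone gives v5 = 0.
(v3) alone gives v3 = 1.
But (~v3) is also a unit clause — contradiction.
So every satisfying assignment has v6 = False.

False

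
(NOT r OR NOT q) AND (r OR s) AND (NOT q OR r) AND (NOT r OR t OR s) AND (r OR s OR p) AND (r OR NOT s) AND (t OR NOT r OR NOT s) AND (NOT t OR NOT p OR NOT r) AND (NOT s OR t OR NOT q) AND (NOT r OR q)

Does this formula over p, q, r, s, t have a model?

No

Branch on r: set r = false.
(s) alone gives s = true.
Now (NOT s) is unsatisfied and unit — conflict.
Backtrack on r: now try r = true.
(NOT q) alone gives q = false.
Now (q) is unsatisfied and unit — conflict.
Neither r = true nor r = false works.
No assignment satisfies every clause.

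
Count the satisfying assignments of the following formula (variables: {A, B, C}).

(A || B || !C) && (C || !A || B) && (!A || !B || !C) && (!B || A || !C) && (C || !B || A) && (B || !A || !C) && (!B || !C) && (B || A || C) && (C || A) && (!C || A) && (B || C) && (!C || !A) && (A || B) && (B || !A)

There are 2^3 = 8 truth assignments over (A, B, C).
Check each against the 14 clauses (columns in the order A, B, C):
  F F F  ✗ fails (B || A || C)
  F F T  ✗ fails (A || B || !C)
  F T F  ✗ fails (C || !B || A)
  F T T  ✗ fails (!B || A || !C)
  T F F  ✗ fails (C || !A || B)
  T F T  ✗ fails (B || !A || !C)
  T T F  ✓ satisfies all
  T T T  ✗ fails (!A || !B || !C)
1 of the 8 rows is a model.

1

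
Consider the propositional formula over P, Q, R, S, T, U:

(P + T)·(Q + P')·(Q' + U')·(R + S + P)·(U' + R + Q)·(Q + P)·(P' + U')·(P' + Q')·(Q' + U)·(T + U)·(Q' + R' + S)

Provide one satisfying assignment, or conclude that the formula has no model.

Suppose P = 1.
From the singleton clause (Q), Q = 1.
Now (Q') is unsatisfied and unit — conflict.
Backtrack on P: now try P = 0.
From the singleton clause (T), T = 1.
From the singleton clause (Q), Q = 1.
From the singleton clause (U'), U = 0.
Now (U) is unsatisfied and unit — conflict.
Neither P = 1 nor P = 0 works.

UNSATISFIABLE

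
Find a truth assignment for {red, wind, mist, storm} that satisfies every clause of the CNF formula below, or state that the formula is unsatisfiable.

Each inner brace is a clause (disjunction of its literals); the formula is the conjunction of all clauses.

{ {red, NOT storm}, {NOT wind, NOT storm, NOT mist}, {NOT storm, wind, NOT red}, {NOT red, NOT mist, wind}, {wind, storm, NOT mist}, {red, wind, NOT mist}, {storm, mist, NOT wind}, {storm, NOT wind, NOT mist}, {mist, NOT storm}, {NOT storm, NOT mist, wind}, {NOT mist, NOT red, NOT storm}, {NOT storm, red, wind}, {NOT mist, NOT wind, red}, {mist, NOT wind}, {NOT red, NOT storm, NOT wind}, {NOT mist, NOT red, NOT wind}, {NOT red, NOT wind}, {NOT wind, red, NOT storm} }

red=true; wind=false; mist=false; storm=false

Branch on red: set red = true.
(NOT wind) alone gives wind = false.
(NOT storm) alone gives storm = false.
(NOT mist) alone gives mist = false.
All clauses are satisfied.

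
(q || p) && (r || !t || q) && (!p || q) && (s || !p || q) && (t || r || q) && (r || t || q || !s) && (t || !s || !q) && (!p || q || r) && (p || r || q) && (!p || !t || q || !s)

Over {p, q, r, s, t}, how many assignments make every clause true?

12

There are 2^5 = 32 truth assignments over (p, q, r, s, t).
Split on r. With r = true, the clauses containing r are satisfied and !r drops from the rest; 6 of the 2^4 = 16 assignments to the other variables satisfy what remains.
With r = false, by the same count on the reduced clause set, 6 assignments work.
(One model: p=F, q=T, r=F, s=F, t=F.)
Total: 6 + 6 = 12.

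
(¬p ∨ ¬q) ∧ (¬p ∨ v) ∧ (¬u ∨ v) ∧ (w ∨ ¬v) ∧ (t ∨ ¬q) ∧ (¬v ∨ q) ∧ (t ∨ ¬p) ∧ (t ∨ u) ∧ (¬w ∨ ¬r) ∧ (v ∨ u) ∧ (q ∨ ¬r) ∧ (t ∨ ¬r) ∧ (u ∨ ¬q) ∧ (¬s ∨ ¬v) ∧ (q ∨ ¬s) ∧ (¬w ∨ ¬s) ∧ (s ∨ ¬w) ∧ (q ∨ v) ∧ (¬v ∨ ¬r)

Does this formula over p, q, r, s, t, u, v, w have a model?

No

Try p = False.
Try u = False.
Unit clause (t) forces t = True.
Unit clause (v) forces v = True.
Unit clause (w) forces w = True.
Unit clause (q) forces q = True.
But (¬q) is also a unit clause — contradiction.
So u must be the other value — set u = True.
Unit clause (v) forces v = True.
Unit clause (w) forces w = True.
Unit clause (q) forces q = True.
Unit clause (t) forces t = True.
Unit clause (¬r) forces r = False.
Unit clause (¬s) forces s = False.
But (s) is also a unit clause — contradiction.
Both values of u lead to a conflict.
So p must be the other value — set p = True.
Unit clause (¬q) forces q = False.
Unit clause (v) forces v = True.
But (¬v) is also a unit clause — contradiction.
Both values of p lead to a conflict.
No assignment satisfies every clause.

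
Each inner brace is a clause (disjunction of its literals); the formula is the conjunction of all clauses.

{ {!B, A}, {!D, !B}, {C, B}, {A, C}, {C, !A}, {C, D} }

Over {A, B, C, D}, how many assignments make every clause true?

5

There are 2^4 = 16 truth assignments over (A, B, C, D).
Check each against the 6 clauses (columns in the order A, B, C, D):
  F F F F  ✗ fails (C || B)
  F F F T  ✗ fails (C || B)
  F F T F  ✓ satisfies all
  F F T T  ✓ satisfies all
  F T F F  ✗ fails (!B || A)
  F T F T  ✗ fails (!B || A)
  F T T F  ✗ fails (!B || A)
  F T T T  ✗ fails (!B || A)
  T F F F  ✗ fails (C || B)
  T F F T  ✗ fails (C || B)
  T F T F  ✓ satisfies all
  T F T T  ✓ satisfies all
  T T F F  ✗ fails (C || !A)
  T T F T  ✗ fails (!D || !B)
  T T T F  ✓ satisfies all
  T T T T  ✗ fails (!D || !B)
5 of the 16 rows are models.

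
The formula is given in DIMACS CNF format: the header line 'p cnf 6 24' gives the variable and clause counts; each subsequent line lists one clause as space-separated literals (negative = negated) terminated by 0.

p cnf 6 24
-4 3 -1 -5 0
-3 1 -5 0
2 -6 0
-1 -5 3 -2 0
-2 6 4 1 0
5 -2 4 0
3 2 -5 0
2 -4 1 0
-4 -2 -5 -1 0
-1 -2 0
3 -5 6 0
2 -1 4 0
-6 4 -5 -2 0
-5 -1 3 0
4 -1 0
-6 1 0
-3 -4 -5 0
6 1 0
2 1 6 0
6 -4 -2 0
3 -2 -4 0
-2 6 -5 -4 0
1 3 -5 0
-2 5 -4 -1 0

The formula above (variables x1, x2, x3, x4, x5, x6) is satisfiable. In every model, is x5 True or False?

Suppose x5 = True.
Suppose x3 = False.
(x2) alone gives x2 = True.
(¬x1) alone gives x1 = False.
Now (x1) is unsatisfied and unit — conflict.
Undo x3 and try x3 = True.
(x1) alone gives x1 = True.
(¬x2) alone gives x2 = False.
(¬x6) alone gives x6 = False.
(x4) alone gives x4 = True.
Now (¬x4) is unsatisfied and unit — conflict.
Both values of x3 lead to a conflict.
So every satisfying assignment has x5 = False.

False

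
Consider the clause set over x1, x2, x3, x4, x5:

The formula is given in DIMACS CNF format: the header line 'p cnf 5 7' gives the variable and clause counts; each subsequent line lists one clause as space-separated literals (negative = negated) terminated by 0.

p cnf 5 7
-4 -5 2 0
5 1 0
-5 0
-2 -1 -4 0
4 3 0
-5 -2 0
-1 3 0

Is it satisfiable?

From the singleton clause (¬x5), x5 = False.
From the singleton clause (x1), x1 = True.
From the singleton clause (x3), x3 = True.
Try x2 = False.
No clause remains; x4 is free.
A satisfying assignment: x1: True,  x2: False,  x3: True,  x4: True,  x5: False.

Yes, satisfiable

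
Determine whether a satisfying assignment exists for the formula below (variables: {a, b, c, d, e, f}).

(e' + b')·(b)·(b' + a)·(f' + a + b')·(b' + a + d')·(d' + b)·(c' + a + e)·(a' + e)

No, unsatisfiable

Unit clause (b) forces b = 1.
Unit clause (e') forces e = 0.
Unit clause (a) forces a = 1.
But (a') is also a unit clause — contradiction.
No assignment satisfies every clause.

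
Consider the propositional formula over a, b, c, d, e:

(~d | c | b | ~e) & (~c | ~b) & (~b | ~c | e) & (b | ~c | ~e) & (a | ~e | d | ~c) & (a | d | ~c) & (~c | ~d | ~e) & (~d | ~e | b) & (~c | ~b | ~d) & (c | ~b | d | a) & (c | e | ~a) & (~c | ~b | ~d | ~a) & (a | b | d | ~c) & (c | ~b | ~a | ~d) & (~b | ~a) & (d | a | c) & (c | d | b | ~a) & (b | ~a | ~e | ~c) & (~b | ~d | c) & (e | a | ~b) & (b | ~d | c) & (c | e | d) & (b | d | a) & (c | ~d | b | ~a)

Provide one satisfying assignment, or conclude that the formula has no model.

a: 0, b: 0, c: 1, d: 1, e: 0

Case c = 1:
Unit clause (~b) forces b = 0.
Unit clause (~e) forces e = 0.
Case a = 0:
Unit clause (d) forces d = 1.
This assignment satisfies each clause.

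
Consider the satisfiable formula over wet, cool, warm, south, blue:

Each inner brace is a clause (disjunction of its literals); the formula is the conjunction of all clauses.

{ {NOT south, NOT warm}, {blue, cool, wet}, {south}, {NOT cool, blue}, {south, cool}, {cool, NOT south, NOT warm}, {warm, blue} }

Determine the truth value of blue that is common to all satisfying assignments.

True

Suppose blue = false.
From the singleton clause (south), south = true.
From the singleton clause (NOT warm), warm = false.
Now (warm) is unsatisfied and unit — conflict.
So every satisfying assignment has blue = True.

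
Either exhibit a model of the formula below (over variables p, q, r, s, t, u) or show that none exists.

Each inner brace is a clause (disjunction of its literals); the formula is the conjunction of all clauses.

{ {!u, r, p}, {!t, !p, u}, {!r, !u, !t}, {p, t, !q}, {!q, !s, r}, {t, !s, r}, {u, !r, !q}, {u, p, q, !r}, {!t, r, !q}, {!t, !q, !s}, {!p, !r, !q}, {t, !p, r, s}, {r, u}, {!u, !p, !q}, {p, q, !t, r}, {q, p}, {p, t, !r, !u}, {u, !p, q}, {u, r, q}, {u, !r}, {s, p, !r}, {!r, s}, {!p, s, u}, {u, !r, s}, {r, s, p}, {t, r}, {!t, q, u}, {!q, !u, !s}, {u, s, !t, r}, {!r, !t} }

Try r = false.
(u) alone gives u = true.
(p) alone gives p = true.
(!q) alone gives q = false.
(t) alone gives t = true.
All clauses hold; s can take either value.

p ↦ true,  q ↦ false,  r ↦ false,  s ↦ true,  t ↦ true,  u ↦ true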